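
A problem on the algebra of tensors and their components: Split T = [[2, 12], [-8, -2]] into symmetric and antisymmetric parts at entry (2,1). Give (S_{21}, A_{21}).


T_{21} = -8
T_{12} = 12
S_{21} = (-8 + 12)/2 = 4/2 = 2
A_{21} = (-8 - 12)/2 = -20/2 = -10
Check: S + A = 2 + -10 = -8 = T_{21}.

(2, -10)


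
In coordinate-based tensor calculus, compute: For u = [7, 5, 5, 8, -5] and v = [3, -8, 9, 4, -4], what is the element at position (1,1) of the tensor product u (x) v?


The outer product entry T_{ij} = u_i * v_j.
We need i=1, j=1.
u_1 = 7, v_1 = 3
T_{1,1} = 7 * 3 = 21

21


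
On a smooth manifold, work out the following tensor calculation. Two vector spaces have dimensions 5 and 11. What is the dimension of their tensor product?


The dimension of a tensor product is the product of dimensions.
dim(V) = 5, dim(W) = 11
dim(V (x) W) = 5 * 11 = 55

55


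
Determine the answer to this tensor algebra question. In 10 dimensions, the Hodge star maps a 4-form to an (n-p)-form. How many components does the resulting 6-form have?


The Hodge dual of a p-form on an n-dimensional manifold is an (n-p)-form.
n = 10, p = 4, so dual degree = 10 - 4 = 6
The number of components is C(n, n-p) = C(10, 6) = 210

210


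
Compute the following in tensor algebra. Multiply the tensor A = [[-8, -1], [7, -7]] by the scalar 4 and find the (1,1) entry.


Scalar multiplication: (cA)_{ij} = c * A_{ij}.
c = 4
A_{11} = -8
(cA)_{11} = 4 * -8 = -32

-32


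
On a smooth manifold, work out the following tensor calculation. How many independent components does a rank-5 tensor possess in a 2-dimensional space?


The number of components of a rank-r tensor in d dimensions is d^r.
Here d = 2 and r = 5.
2^5 = 32

32


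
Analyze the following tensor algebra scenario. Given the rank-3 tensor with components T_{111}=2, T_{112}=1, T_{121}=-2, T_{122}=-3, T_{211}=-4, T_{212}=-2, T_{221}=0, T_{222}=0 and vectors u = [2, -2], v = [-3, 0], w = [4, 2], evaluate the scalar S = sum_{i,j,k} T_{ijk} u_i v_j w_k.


S = sum over i,j,k of T_{ijk} u_i v_j w_k. Expanding all 8 terms:
T_{111}*u_1*v_1*w_1 = 2*2*-3*4 = -48  (running total: -48)
T_{112}*u_1*v_1*w_2 = 1*2*-3*2 = -12  (running total: -60)
T_{121}*u_1*v_2*w_1 = -2*2*0*4 = 0  (running total: -60)
T_{122}*u_1*v_2*w_2 = -3*2*0*2 = 0  (running total: -60)
T_{211}*u_2*v_1*w_1 = -4*-2*-3*4 = -96  (running total: -156)
T_{212}*u_2*v_1*w_2 = -2*-2*-3*2 = -24  (running total: -180)
T_{221}*u_2*v_2*w_1 = 0*-2*0*4 = 0  (running total: -180)
T_{222}*u_2*v_2*w_2 = 0*-2*0*2 = 0  (running total: -180)
S = -180

-180


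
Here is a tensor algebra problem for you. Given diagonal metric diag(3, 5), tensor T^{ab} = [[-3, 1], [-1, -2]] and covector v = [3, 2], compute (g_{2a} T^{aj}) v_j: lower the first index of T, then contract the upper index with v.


Step 1: lower the first index. For a diagonal metric, g_{ia} T^{aj} = g_{ii} T^{ij} (no sum on i).
g_{22} = 5
S_2{}^1 = 5 * T^{21} = 5 * -1 = -5
S_2{}^2 = 5 * T^{22} = 5 * -2 = -10
Step 2: contract S_2{}^j with v_j.
S_2{}^1 * v_1 = -5 * 3 = -15
S_2{}^2 * v_2 = -10 * 2 = -20
Result = -15 + -20 = -35

-35


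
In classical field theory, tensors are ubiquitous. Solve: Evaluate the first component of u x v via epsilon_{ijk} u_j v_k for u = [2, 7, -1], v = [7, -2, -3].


(u x v)_1 = sum_{j,k} epsilon_{1jk} u_j v_k. Only permutations of (1,2,3) contribute; the two non-zero terms are:
eps_{123} u_2 v_3 = 1 * 7 * -3 = -21
eps_{132} u_3 v_2 = -1 * -1 * -2 = -2
(u x v)_1 = -23

-23


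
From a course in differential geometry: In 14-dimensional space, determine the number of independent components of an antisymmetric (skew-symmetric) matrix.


An antisymmetric rank-2 tensor satisfies A_{ij} = -A_{ji}, so diagonal entries are zero.
The independent components are the upper-triangular entries: C(n, 2) = n(n-1)/2.
n = 14
C(14, 2) = 14 * 13 / 2 = 182 / 2 = 91

91


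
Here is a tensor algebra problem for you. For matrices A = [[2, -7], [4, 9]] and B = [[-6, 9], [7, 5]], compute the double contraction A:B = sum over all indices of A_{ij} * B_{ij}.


A:B = sum over all i,j of A_{ij} * B_{ij}.
Row 1: 2*-6=-12, -7*9=-63 => row sum = -75
Row 2: 4*7=28, 9*5=45 => row sum = 73
Total = -75 + 73 = -2

-2


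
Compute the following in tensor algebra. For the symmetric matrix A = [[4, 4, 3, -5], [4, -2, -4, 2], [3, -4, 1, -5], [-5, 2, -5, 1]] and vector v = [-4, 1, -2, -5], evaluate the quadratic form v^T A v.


First compute Av:
(Av)_1 = 4*-4 + 4*1 + 3*-2 + -5*-5 = 7
(Av)_2 = 4*-4 + -2*1 + -4*-2 + 2*-5 = -20
(Av)_3 = 3*-4 + -4*1 + 1*-2 + -5*-5 = 7
(Av)_4 = -5*-4 + 2*1 + -5*-2 + 1*-5 = 27
Av = [7, -20, 7, 27]
Then v^T (Av) = -4*7 + 1*-20 + -2*7 + -5*27
= -28 + -20 + -14 + -135 = -197

-197


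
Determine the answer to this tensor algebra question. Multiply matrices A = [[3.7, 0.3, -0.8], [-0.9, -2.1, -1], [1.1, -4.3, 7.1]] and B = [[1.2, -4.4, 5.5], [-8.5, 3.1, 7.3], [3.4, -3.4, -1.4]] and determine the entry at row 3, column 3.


(AB)_{ij} = sum_k A_{ik} B_{kj}.
For i=3, j=3:
A_{31} * B_{13} = 1.1 * 5.5 = 6.05
A_{32} * B_{23} = -4.3 * 7.3 = -31.39
A_{33} * B_{33} = 7.1 * -1.4 = -9.94
Sum = 6.05 + -31.39 + -9.94 = -35.28

-35.28


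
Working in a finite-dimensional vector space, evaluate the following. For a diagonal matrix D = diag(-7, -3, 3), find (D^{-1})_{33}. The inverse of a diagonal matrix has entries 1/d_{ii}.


For a diagonal matrix, the inverse has entries (D^{-1})_{ii} = 1/d_{ii}.
The diagonal entries are: d_{11} = -7, d_{22} = -3, d_{33} = 3
We need (D^{-1})_{33} = 1/d_{33} = 1/3 = 1/3

1/3


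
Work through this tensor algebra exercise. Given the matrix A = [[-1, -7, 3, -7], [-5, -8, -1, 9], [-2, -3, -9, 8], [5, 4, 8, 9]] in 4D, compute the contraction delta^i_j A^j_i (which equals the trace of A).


The contraction (trace) of a rank-2 tensor is the sum of its diagonal elements.
Diagonal entries: A[1,1] = -1, A[2,2] = -8, A[3,3] = -9, A[4,4] = 9
Tr(A) = -1 + -8 + -9 + 9 = -9

-9


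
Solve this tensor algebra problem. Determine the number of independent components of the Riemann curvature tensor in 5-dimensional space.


The Riemann tensor in d dimensions has d^2(d^2 - 1)/12 independent components.
d = 5, so d^2 = 25
d^2 - 1 = 24
d^2(d^2 - 1) = 25 * 24 = 600
Divide by 12: 600 / 12 = 50

50


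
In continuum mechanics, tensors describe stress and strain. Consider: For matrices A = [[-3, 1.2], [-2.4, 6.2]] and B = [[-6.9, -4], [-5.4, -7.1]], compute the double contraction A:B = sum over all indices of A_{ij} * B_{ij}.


A:B = sum over all i,j of A_{ij} * B_{ij}.
Row 1: -3*-6.9=20.7, 1.2*-4=-4.8 => row sum = 15.9
Row 2: -2.4*-5.4=12.96, 6.2*-7.1=-44.02 => row sum = -31.06
Total = 15.9 + -31.06 = -15.16

-15.16


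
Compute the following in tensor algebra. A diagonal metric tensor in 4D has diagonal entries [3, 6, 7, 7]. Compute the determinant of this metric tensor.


For a diagonal metric, the determinant is the product of diagonal entries.
Diagonal entries: 3, 6, 7, 7
det(g) = 3 * 6 * 7 * 7 = 882

882


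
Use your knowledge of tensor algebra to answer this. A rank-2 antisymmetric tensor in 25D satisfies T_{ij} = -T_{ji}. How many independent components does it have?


An antisymmetric rank-2 tensor satisfies A_{ij} = -A_{ji}, so diagonal entries are zero.
The independent components are the upper-triangular entries: C(n, 2) = n(n-1)/2.
n = 25
C(25, 2) = 25 * 24 / 2 = 600 / 2 = 300

300


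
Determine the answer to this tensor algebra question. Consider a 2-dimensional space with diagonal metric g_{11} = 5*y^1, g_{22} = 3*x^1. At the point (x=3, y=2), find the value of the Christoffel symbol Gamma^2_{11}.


For a diagonal metric, Gamma^k_{ij} = (1/2) g^{kk} (dg_{ik}/dx_j + dg_{jk}/dx_i - dg_{ij}/dx_k).
The metric is diagonal, so g_{ab} = 0 for a != b.
At the given point: g_{11} = 10, g_{22} = 9
g^{22} = 1/9
dg_{12}/dx_1 = 0 (off-diagonal)
dg_{12}/dx_1 = 0 (off-diagonal)
dg_{11}/dx_2 = dg_{11}/dx_2 = 5
Numerator = 0 + 0 - 5 = -5
Gamma^2_{11} = -5 / (2 * 9) = -5/18

-5/18


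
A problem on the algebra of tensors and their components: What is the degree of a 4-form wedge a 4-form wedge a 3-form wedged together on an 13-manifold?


The degree of a wedge product is the sum of the degrees of the individual forms.
Degrees: 4, 4, 3
Total degree = 4 + 4 + 3 = 11

11


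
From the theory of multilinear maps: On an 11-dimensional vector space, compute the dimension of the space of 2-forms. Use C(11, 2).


The dimension of the space of p-forms on an n-dimensional space is C(n, p).
n = 11, p = 2
C(11, 2) = 11! / (2! * 9!) = 55

55


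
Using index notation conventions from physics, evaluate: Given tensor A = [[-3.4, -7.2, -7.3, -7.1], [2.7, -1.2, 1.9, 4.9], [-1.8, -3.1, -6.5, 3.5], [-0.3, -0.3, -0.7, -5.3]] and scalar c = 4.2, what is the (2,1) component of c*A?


Scalar multiplication: (cA)_{ij} = c * A_{ij}.
c = 4.2
A_{21} = 2.7
(cA)_{21} = 4.2 * 2.7 = 11.34

11.34


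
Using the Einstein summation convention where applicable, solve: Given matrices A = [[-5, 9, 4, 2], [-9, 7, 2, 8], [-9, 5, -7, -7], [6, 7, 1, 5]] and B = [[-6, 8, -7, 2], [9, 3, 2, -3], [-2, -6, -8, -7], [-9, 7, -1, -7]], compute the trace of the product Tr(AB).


Tr(AB) = sum_i (AB)_{ii} where (AB)_{ii} = sum_k A_{ik} B_{ki}.
(AB)_{11} = -5*-6 + 9*9 + 4*-2 + 2*-9 = 85
(AB)_{22} = -9*8 + 7*3 + 2*-6 + 8*7 = -7
(AB)_{33} = -9*-7 + 5*2 + -7*-8 + -7*-1 = 136
(AB)_{44} = 6*2 + 7*-3 + 1*-7 + 5*-7 = -51
Tr(AB) = 85 + -7 + 136 + -51 = 163

163


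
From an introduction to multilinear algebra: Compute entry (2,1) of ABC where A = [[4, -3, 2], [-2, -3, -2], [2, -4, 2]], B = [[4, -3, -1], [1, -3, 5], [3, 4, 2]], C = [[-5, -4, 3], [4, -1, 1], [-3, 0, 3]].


(ABC)_{21} = sum_m (AB)_{2m} C_{m1}. First compute row 2 of AB.
(AB)_{21} = -2*4 + -3*1 + -2*3 = -17
(AB)_{22} = -2*-3 + -3*-3 + -2*4 = 7
(AB)_{23} = -2*-1 + -3*5 + -2*2 = -17
Now contract with column 1 of C:
(AB)_{21} * C_{11} = -17 * -5 = 85
(AB)_{22} * C_{21} = 7 * 4 = 28
(AB)_{23} * C_{31} = -17 * -3 = 51
(ABC)_{21} = 85 + 28 + 51 = 164

164


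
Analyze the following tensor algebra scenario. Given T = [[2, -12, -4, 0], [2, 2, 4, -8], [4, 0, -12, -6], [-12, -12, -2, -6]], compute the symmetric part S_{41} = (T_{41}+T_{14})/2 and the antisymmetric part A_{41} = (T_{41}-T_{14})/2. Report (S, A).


T_{41} = -12
T_{14} = 0
S_{41} = (-12 + 0)/2 = -12/2 = -6
A_{41} = (-12 - 0)/2 = -12/2 = -6
Check: S + A = -6 + -6 = -12 = T_{41}.

(-6, -6)


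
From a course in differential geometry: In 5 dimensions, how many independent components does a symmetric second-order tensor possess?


A symmetric rank-2 tensor in d dimensions has d(d+1)/2 independent components.
d = 5
d(d+1)/2 = 5 * 6 / 2 = 30 / 2 = 15

15


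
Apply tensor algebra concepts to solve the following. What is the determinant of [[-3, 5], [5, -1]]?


For a 2x2 matrix [[a, b], [c, d]], det = a*d - b*c.
a = -3, b = 5, c = 5, d = -1
a*d = -3 * -1 = 3
b*c = 5 * 5 = 25
det = 3 - 25 = -22

-22


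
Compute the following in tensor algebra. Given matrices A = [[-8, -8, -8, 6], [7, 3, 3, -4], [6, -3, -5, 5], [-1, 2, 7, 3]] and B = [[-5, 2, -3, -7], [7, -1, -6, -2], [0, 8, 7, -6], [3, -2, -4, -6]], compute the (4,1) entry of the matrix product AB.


(AB)_{ij} = sum_k A_{ik} B_{kj}.
For i=4, j=1:
A_{41} * B_{11} = -1 * -5 = 5
A_{42} * B_{21} = 2 * 7 = 14
A_{43} * B_{31} = 7 * 0 = 0
A_{44} * B_{41} = 3 * 3 = 9
Sum = 5 + 14 + 0 + 9 = 28

28


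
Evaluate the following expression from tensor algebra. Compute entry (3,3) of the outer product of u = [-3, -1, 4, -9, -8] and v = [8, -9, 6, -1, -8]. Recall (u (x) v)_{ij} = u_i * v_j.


The outer product entry T_{ij} = u_i * v_j.
We need i=3, j=3.
u_3 = 4, v_3 = 6
T_{3,3} = 4 * 6 = 24

24


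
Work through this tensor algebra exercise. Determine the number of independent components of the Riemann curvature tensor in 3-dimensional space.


The Riemann tensor in d dimensions has d^2(d^2 - 1)/12 independent components.
d = 3, so d^2 = 9
d^2 - 1 = 8
d^2(d^2 - 1) = 9 * 8 = 72
Divide by 12: 72 / 12 = 6

6


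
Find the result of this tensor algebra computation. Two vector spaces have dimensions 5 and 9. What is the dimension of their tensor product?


The dimension of a tensor product is the product of dimensions.
dim(V) = 5, dim(W) = 9
dim(V (x) W) = 5 * 9 = 45

45


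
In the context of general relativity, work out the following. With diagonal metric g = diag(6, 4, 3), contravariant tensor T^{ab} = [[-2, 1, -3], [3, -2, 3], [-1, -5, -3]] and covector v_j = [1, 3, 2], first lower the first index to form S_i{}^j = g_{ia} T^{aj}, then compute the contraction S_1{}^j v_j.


Step 1: lower the first index. For a diagonal metric, g_{ia} T^{aj} = g_{ii} T^{ij} (no sum on i).
g_{11} = 6
S_1{}^1 = 6 * T^{11} = 6 * -2 = -12
S_1{}^2 = 6 * T^{12} = 6 * 1 = 6
S_1{}^3 = 6 * T^{13} = 6 * -3 = -18
Step 2: contract S_1{}^j with v_j.
S_1{}^1 * v_1 = -12 * 1 = -12
S_1{}^2 * v_2 = 6 * 3 = 18
S_1{}^3 * v_3 = -18 * 2 = -36
Result = -12 + 18 + -36 = -30

-30


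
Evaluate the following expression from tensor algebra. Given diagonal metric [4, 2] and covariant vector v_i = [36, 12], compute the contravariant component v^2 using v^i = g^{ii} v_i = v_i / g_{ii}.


To raise an index with a diagonal metric: v^i = v_i / g_{ii}.
For index 2: v_2 = 12, g_{22} = 2
v^2 = 12 / 2 = 6

6


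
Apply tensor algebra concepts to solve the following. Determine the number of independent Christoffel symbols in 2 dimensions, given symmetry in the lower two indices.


Christoffel symbols Gamma^k_{ij} are symmetric in i,j, so there are d * d(d+1)/2 independent symbols.
d = 2
d(d+1)/2 = 2 * 3 / 2 = 3
Total = 2 * 3 = 6

6


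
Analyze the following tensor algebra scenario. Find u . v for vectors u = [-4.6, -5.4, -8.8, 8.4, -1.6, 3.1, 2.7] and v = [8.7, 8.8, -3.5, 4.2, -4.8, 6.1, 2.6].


The inner product u . v = sum of u_i * v_i.
Term-by-term: -4.6 * 8.7, -5.4 * 8.8, -8.8 * -3.5, 8.4 * 4.2, -1.6 * -4.8, 3.1 * 6.1, 2.7 * 2.6
Products: -40.02, -47.52, 30.8, 35.28, 7.68, 18.91, 7.02
Sum = -40.02 + -47.52 + 30.8 + 35.28 + 7.68 + 18.91 + 7.02 = 12.15

12.15


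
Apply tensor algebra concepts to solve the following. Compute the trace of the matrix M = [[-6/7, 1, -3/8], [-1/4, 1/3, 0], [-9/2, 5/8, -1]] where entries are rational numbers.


The trace is the sum of diagonal entries.
Diagonal: M[1,1] = -6/7, M[2,2] = 1/3, M[3,3] = -1
Tr(M) = -6/7 + 1/3 + -1
Computing step by step:
After adding M[1,1]: -6/7
After adding M[2,2]: -11/21
After adding M[3,3]: -32/21
Tr(M) = -32/21

-32/21


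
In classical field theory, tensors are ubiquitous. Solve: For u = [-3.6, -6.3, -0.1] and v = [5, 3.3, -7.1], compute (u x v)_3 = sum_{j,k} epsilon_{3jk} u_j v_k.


(u x v)_3 = sum_{j,k} epsilon_{3jk} u_j v_k. Only permutations of (1,2,3) contribute; the two non-zero terms are:
eps_{312} u_1 v_2 = 1 * -3.6 * 3.3 = -11.88
eps_{321} u_2 v_1 = -1 * -6.3 * 5 = 31.5
(u x v)_3 = 19.62

19.62


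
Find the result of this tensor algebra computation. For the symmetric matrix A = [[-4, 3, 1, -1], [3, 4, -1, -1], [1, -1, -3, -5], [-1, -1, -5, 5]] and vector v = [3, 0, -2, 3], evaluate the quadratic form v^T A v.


First compute Av:
(Av)_1 = -4*3 + 3*0 + 1*-2 + -1*3 = -17
(Av)_2 = 3*3 + 4*0 + -1*-2 + -1*3 = 8
(Av)_3 = 1*3 + -1*0 + -3*-2 + -5*3 = -6
(Av)_4 = -1*3 + -1*0 + -5*-2 + 5*3 = 22
Av = [-17, 8, -6, 22]
Then v^T (Av) = 3*-17 + 0*8 + -2*-6 + 3*22
= -51 + 0 + 12 + 66 = 27

27


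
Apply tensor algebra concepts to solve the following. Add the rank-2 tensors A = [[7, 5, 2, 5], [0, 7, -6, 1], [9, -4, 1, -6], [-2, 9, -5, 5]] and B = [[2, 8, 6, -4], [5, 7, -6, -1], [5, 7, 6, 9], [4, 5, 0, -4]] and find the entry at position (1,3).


Tensor addition is component-wise: (A + B)_{ij} = A_{ij} + B_{ij}.
A_{13} = 2
B_{13} = 6
(A + B)_{13} = 2 + 6 = 8

8


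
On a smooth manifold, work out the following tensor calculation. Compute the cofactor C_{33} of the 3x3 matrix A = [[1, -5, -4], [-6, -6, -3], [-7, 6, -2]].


To find cofactor C_{33}, delete row 3 and column 3.
The resulting 2x2 submatrix is: [[1, -5], [-6, -6]]
Minor M_{33} = 1*-6 - -5*-6
  = -6 - 30 = -36
Sign = (-1)^(3+3) = (-1)^6 = 1
Cofactor C_{33} = 1 * -36 = -36

-36


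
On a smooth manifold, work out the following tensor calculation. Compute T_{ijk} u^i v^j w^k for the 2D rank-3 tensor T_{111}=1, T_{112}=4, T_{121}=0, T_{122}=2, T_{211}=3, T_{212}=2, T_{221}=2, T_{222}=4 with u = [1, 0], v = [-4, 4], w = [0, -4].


S = sum over i,j,k of T_{ijk} u_i v_j w_k. Expanding all 8 terms:
T_{111}*u_1*v_1*w_1 = 1*1*-4*0 = 0  (running total: 0)
T_{112}*u_1*v_1*w_2 = 4*1*-4*-4 = 64  (running total: 64)
T_{121}*u_1*v_2*w_1 = 0*1*4*0 = 0  (running total: 64)
T_{122}*u_1*v_2*w_2 = 2*1*4*-4 = -32  (running total: 32)
T_{211}*u_2*v_1*w_1 = 3*0*-4*0 = 0  (running total: 32)
T_{212}*u_2*v_1*w_2 = 2*0*-4*-4 = 0  (running total: 32)
T_{221}*u_2*v_2*w_1 = 2*0*4*0 = 0  (running total: 32)
T_{222}*u_2*v_2*w_2 = 4*0*4*-4 = 0  (running total: 32)
S = 32

32


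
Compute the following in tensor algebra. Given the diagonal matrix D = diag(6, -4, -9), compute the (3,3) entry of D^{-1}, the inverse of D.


For a diagonal matrix, the inverse has entries (D^{-1})_{ii} = 1/d_{ii}.
The diagonal entries are: d_{11} = 6, d_{22} = -4, d_{33} = -9
We need (D^{-1})_{33} = 1/d_{33} = 1/-9 = -1/9

-1/9


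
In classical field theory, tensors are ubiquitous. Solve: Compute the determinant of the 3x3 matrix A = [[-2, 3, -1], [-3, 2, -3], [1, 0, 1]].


Expanding along the first row, det(A) = a11*M_11 - a12*M_12 + a13*M_13, where M_1j is the (1,j) minor.
Minor M_11 = 2*1 - -3*0 = 2
Minor M_12 = -3*1 - -3*1 = 0
Minor M_13 = -3*0 - 2*1 = -2
det = -2*(2) - 3*(0) + -1*(-2)
    = -4 - 0 + 2
    = -2

-2


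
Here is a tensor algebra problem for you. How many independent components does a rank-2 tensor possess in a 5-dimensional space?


The number of components of a rank-r tensor in d dimensions is d^r.
Here d = 5 and r = 2.
5^2 = 25

25


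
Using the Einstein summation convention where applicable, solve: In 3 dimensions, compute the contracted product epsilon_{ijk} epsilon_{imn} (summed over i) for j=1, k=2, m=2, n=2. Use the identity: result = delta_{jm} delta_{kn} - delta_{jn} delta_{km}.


Using the identity: epsilon_{ijk} epsilon_{imn} = delta_{jm} delta_{kn} - delta_{jn} delta_{km}.
delta_{12} = 0
delta_{22} = 1
delta_{12} = 0
delta_{22} = 1
Result = 0 * 1 - 0 * 1 = 0 - 0 = 0

0


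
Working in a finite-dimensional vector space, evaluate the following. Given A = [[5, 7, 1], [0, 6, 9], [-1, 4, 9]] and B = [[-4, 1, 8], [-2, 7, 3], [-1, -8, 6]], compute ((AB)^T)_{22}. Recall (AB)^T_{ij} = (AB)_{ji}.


(AB)^T_{ij} = (AB)_{ji} = sum_k A_{jk} B_{ki}.
For i=2, j=2 we need (AB)_{22}:
A_{21} * B_{12} = 0 * 1 = 0
A_{22} * B_{22} = 6 * 7 = 42
A_{23} * B_{32} = 9 * -8 = -72
Sum = 0 + 42 + -72 = -30

-30


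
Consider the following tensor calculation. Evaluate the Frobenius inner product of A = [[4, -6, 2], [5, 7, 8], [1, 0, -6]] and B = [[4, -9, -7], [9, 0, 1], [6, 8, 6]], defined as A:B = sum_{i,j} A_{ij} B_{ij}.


A:B = sum over all i,j of A_{ij} * B_{ij}.
Row 1: 4*4=16, -6*-9=54, 2*-7=-14 => row sum = 56
Row 2: 5*9=45, 7*0=0, 8*1=8 => row sum = 53
Row 3: 1*6=6, 0*8=0, -6*6=-36 => row sum = -30
Total = 56 + 53 + -30 = 79

79


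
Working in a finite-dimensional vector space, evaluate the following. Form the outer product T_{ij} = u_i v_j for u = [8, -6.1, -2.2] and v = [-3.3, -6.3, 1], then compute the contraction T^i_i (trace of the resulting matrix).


The outer product gives T_{ij} = u_i v_j.
The trace (contraction) is Tr(T) = sum_i T_{ii} = sum_i u_i v_i.
Diagonal entries:
T_{11} = u_1 * v_1 = 8 * -3.3 = -26.4
T_{22} = u_2 * v_2 = -6.1 * -6.3 = 38.43
T_{33} = u_3 * v_3 = -2.2 * 1 = -2.2
Tr(T) = -26.4 + 38.43 + -2.2 = 9.83

9.83


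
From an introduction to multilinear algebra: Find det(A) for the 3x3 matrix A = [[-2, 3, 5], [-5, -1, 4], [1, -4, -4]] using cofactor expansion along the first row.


Expanding along the first row, det(A) = a11*M_11 - a12*M_12 + a13*M_13, where M_1j is the (1,j) minor.
Minor M_11 = -1*-4 - 4*-4 = 20
Minor M_12 = -5*-4 - 4*1 = 16
Minor M_13 = -5*-4 - -1*1 = 21
det = -2*(20) - 3*(16) + 5*(21)
    = -40 - 48 + 105
    = 17

17


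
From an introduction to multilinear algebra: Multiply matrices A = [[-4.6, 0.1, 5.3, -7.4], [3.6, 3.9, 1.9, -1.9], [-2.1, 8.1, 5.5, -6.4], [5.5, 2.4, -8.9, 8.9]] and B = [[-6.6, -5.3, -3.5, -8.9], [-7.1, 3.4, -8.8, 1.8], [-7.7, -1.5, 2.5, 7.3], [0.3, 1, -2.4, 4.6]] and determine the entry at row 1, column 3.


(AB)_{ij} = sum_k A_{ik} B_{kj}.
For i=1, j=3:
A_{11} * B_{13} = -4.6 * -3.5 = 16.1
A_{12} * B_{23} = 0.1 * -8.8 = -0.88
A_{13} * B_{33} = 5.3 * 2.5 = 13.25
A_{14} * B_{43} = -7.4 * -2.4 = 17.76
Sum = 16.1 + -0.88 + 13.25 + 17.76 = 46.23

46.23


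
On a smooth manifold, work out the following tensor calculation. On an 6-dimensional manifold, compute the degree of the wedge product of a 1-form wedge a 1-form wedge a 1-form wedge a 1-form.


The degree of a wedge product is the sum of the degrees of the individual forms.
Degrees: 1, 1, 1, 1
Total degree = 1 + 1 + 1 + 1 = 4

4


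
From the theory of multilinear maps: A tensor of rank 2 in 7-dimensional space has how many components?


The number of components of a rank-r tensor in d dimensions is d^r.
Here d = 7 and r = 2.
7^2 = 49

49


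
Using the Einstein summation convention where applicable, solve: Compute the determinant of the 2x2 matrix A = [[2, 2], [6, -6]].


For a 2x2 matrix [[a, b], [c, d]], det = a*d - b*c.
a = 2, b = 2, c = 6, d = -6
a*d = 2 * -6 = -12
b*c = 2 * 6 = 12
det = -12 - 12 = -24

-24


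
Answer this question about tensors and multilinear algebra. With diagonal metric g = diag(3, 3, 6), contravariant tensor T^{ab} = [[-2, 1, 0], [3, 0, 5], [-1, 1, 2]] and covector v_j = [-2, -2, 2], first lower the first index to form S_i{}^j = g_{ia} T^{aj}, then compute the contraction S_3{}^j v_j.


Step 1: lower the first index. For a diagonal metric, g_{ia} T^{aj} = g_{ii} T^{ij} (no sum on i).
g_{33} = 6
S_3{}^1 = 6 * T^{31} = 6 * -1 = -6
S_3{}^2 = 6 * T^{32} = 6 * 1 = 6
S_3{}^3 = 6 * T^{33} = 6 * 2 = 12
Step 2: contract S_3{}^j with v_j.
S_3{}^1 * v_1 = -6 * -2 = 12
S_3{}^2 * v_2 = 6 * -2 = -12
S_3{}^3 * v_3 = 12 * 2 = 24
Result = 12 + -12 + 24 = 24

24


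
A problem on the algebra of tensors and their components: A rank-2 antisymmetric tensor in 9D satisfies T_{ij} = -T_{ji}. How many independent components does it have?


An antisymmetric rank-2 tensor satisfies A_{ij} = -A_{ji}, so diagonal entries are zero.
The independent components are the upper-triangular entries: C(n, 2) = n(n-1)/2.
n = 9
C(9, 2) = 9 * 8 / 2 = 72 / 2 = 36

36


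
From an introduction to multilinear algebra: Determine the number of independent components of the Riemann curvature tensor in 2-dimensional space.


The Riemann tensor in d dimensions has d^2(d^2 - 1)/12 independent components.
d = 2, so d^2 = 4
d^2 - 1 = 3
d^2(d^2 - 1) = 4 * 3 = 12
Divide by 12: 12 / 12 = 1

1


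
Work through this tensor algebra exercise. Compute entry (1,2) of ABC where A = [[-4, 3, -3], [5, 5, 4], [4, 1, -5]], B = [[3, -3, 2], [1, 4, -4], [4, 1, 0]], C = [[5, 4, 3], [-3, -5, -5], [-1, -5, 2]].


(ABC)_{12} = sum_m (AB)_{1m} C_{m2}. First compute row 1 of AB.
(AB)_{11} = -4*3 + 3*1 + -3*4 = -21
(AB)_{12} = -4*-3 + 3*4 + -3*1 = 21
(AB)_{13} = -4*2 + 3*-4 + -3*0 = -20
Now contract with column 2 of C:
(AB)_{11} * C_{12} = -21 * 4 = -84
(AB)_{12} * C_{22} = 21 * -5 = -105
(AB)_{13} * C_{32} = -20 * -5 = 100
(ABC)_{12} = -84 + -105 + 100 = -89

-89


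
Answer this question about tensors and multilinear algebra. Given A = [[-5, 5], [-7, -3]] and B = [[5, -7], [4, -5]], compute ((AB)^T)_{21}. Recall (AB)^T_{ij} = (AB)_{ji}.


(AB)^T_{ij} = (AB)_{ji} = sum_k A_{jk} B_{ki}.
For i=2, j=1 we need (AB)_{12}:
A_{11} * B_{12} = -5 * -7 = 35
A_{12} * B_{22} = 5 * -5 = -25
Sum = 35 + -25 = 10

10


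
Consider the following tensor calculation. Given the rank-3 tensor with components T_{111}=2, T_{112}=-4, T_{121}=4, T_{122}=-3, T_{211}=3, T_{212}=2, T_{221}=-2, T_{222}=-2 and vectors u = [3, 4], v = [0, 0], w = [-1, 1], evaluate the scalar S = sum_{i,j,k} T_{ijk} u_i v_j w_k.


S = sum over i,j,k of T_{ijk} u_i v_j w_k. Expanding all 8 terms:
T_{111}*u_1*v_1*w_1 = 2*3*0*-1 = 0  (running total: 0)
T_{112}*u_1*v_1*w_2 = -4*3*0*1 = 0  (running total: 0)
T_{121}*u_1*v_2*w_1 = 4*3*0*-1 = 0  (running total: 0)
T_{122}*u_1*v_2*w_2 = -3*3*0*1 = 0  (running total: 0)
T_{211}*u_2*v_1*w_1 = 3*4*0*-1 = 0  (running total: 0)
T_{212}*u_2*v_1*w_2 = 2*4*0*1 = 0  (running total: 0)
T_{221}*u_2*v_2*w_1 = -2*4*0*-1 = 0  (running total: 0)
T_{222}*u_2*v_2*w_2 = -2*4*0*1 = 0  (running total: 0)
S = 0

0


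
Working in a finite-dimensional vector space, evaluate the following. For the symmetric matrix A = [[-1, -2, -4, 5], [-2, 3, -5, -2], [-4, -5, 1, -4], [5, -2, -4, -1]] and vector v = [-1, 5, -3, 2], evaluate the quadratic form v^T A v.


First compute Av:
(Av)_1 = -1*-1 + -2*5 + -4*-3 + 5*2 = 13
(Av)_2 = -2*-1 + 3*5 + -5*-3 + -2*2 = 28
(Av)_3 = -4*-1 + -5*5 + 1*-3 + -4*2 = -32
(Av)_4 = 5*-1 + -2*5 + -4*-3 + -1*2 = -5
Av = [13, 28, -32, -5]
Then v^T (Av) = -1*13 + 5*28 + -3*-32 + 2*-5
= -13 + 140 + 96 + -10 = 213

213


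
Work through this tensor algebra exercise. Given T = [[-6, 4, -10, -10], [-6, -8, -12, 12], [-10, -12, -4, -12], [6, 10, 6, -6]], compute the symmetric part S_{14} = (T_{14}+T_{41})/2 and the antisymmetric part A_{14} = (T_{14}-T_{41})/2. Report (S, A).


T_{14} = -10
T_{41} = 6
S_{14} = (-10 + 6)/2 = -4/2 = -2
A_{14} = (-10 - 6)/2 = -16/2 = -8
Check: S + A = -2 + -8 = -10 = T_{14}.

(-2, -8)


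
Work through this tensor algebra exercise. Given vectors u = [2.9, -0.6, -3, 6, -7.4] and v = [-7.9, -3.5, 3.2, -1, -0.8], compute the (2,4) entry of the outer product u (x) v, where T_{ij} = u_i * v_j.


The outer product entry T_{ij} = u_i * v_j.
We need i=2, j=4.
u_2 = -0.6, v_4 = -1
T_{2,4} = -0.6 * -1 = 0.6

0.6


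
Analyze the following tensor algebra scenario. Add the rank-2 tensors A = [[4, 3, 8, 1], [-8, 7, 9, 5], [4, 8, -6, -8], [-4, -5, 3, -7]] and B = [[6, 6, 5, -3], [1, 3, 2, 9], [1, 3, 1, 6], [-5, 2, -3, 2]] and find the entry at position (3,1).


Tensor addition is component-wise: (A + B)_{ij} = A_{ij} + B_{ij}.
A_{31} = 4
B_{31} = 1
(A + B)_{31} = 4 + 1 = 5

5


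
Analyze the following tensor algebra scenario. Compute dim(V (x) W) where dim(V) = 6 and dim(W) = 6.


The dimension of a tensor product is the product of dimensions.
dim(V) = 6, dim(W) = 6
dim(V (x) W) = 6 * 6 = 36

36


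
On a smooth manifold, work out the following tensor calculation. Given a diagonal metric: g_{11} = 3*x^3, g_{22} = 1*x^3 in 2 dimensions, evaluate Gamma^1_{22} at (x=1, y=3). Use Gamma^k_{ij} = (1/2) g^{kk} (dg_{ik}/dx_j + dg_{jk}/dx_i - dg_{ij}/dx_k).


For a diagonal metric, Gamma^k_{ij} = (1/2) g^{kk} (dg_{ik}/dx_j + dg_{jk}/dx_i - dg_{ij}/dx_k).
The metric is diagonal, so g_{ab} = 0 for a != b.
At the given point: g_{11} = 3, g_{22} = 1
g^{11} = 1/3
dg_{21}/dx_2 = 0 (off-diagonal)
dg_{21}/dx_2 = 0 (off-diagonal)
dg_{22}/dx_1 = dg_{22}/dx_1 = 3
Numerator = 0 + 0 - 3 = -3
Gamma^1_{22} = -3 / (2 * 3) = -1/2

-1/2


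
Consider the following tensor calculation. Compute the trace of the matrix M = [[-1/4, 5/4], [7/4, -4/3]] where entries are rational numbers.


The trace is the sum of diagonal entries.
Diagonal: M[1,1] = -1/4, M[2,2] = -4/3
Tr(M) = -1/4 + -4/3
Computing step by step:
After adding M[1,1]: -1/4
After adding M[2,2]: -19/12
Tr(M) = -19/12

-19/12


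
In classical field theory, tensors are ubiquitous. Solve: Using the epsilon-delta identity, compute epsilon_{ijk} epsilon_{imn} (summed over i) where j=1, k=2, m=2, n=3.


Using the identity: epsilon_{ijk} epsilon_{imn} = delta_{jm} delta_{kn} - delta_{jn} delta_{km}.
delta_{12} = 0
delta_{23} = 0
delta_{13} = 0
delta_{22} = 1
Result = 0 * 0 - 0 * 1 = 0 - 0 = 0

0


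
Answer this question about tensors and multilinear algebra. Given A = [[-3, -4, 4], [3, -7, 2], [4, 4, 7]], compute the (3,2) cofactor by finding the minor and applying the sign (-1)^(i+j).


To find cofactor C_{32}, delete row 3 and column 2.
The resulting 2x2 submatrix is: [[-3, 4], [3, 2]]
Minor M_{32} = -3*2 - 4*3
  = -6 - 12 = -18
Sign = (-1)^(3+2) = (-1)^5 = -1
Cofactor C_{32} = -1 * -18 = 18

18


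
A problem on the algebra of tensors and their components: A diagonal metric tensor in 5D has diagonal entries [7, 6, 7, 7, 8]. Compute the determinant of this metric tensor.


For a diagonal metric, the determinant is the product of diagonal entries.
Diagonal entries: 7, 6, 7, 7, 8
det(g) = 7 * 6 * 7 * 7 * 8 = 16464

16464


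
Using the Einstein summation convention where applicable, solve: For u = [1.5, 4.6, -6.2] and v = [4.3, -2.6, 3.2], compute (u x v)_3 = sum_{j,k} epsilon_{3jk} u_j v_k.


(u x v)_3 = sum_{j,k} epsilon_{3jk} u_j v_k. Only permutations of (1,2,3) contribute; the two non-zero terms are:
eps_{312} u_1 v_2 = 1 * 1.5 * -2.6 = -3.9
eps_{321} u_2 v_1 = -1 * 4.6 * 4.3 = -19.78
(u x v)_3 = -23.68

-23.68


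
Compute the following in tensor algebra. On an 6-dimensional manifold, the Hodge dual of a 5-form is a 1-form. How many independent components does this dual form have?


The Hodge dual of a p-form on an n-dimensional manifold is an (n-p)-form.
n = 6, p = 5, so dual degree = 6 - 5 = 1
The number of components is C(n, n-p) = C(6, 1) = 6

6


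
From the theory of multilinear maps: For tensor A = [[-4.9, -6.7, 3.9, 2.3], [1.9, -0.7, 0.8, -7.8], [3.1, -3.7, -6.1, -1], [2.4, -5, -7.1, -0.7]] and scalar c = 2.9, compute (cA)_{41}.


Scalar multiplication: (cA)_{ij} = c * A_{ij}.
c = 2.9
A_{41} = 2.4
(cA)_{41} = 2.9 * 2.4 = 6.96

6.96


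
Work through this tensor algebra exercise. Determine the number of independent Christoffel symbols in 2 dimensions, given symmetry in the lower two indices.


Christoffel symbols Gamma^k_{ij} are symmetric in i,j, so there are d * d(d+1)/2 independent symbols.
d = 2
d(d+1)/2 = 2 * 3 / 2 = 3
Total = 2 * 3 = 6

6


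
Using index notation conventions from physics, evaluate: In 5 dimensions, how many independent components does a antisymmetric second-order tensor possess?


A antisymmetric rank-2 tensor in d dimensions has d(d-1)/2 independent components.
d = 5
d(d-1)/2 = 5 * 4 / 2 = 20 / 2 = 10

10


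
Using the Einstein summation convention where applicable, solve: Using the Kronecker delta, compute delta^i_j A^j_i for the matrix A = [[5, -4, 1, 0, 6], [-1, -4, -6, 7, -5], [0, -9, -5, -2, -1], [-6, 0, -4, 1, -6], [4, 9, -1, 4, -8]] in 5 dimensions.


The contraction (trace) of a rank-2 tensor is the sum of its diagonal elements.
Diagonal entries: A[1,1] = 5, A[2,2] = -4, A[3,3] = -5, A[4,4] = 1, A[5,5] = -8
Tr(A) = 5 + -4 + -5 + 1 + -8 = -11

-11


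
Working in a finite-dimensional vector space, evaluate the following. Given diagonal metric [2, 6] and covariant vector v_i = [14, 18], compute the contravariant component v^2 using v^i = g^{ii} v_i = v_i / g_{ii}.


To raise an index with a diagonal metric: v^i = v_i / g_{ii}.
For index 2: v_2 = 18, g_{22} = 6
v^2 = 18 / 6 = 3

3


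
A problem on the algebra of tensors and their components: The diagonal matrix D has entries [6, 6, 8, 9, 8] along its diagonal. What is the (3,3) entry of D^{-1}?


For a diagonal matrix, the inverse has entries (D^{-1})_{ii} = 1/d_{ii}.
The diagonal entries are: d_{11} = 6, d_{22} = 6, d_{33} = 8, d_{44} = 9, d_{55} = 8
We need (D^{-1})_{33} = 1/d_{33} = 1/8 = 1/8

1/8


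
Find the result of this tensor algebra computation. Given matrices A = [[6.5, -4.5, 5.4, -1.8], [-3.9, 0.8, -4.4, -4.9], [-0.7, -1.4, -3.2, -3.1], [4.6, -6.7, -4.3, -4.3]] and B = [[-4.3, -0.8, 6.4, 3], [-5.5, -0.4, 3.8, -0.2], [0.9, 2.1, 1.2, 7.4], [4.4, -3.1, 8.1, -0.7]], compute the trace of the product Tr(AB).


Tr(AB) = sum_i (AB)_{ii} where (AB)_{ii} = sum_k A_{ik} B_{ki}.
(AB)_{11} = 6.5*-4.3 + -4.5*-5.5 + 5.4*0.9 + -1.8*4.4 = -6.26
(AB)_{22} = -3.9*-0.8 + 0.8*-0.4 + -4.4*2.1 + -4.9*-3.1 = 8.75
(AB)_{33} = -0.7*6.4 + -1.4*3.8 + -3.2*1.2 + -3.1*8.1 = -38.75
(AB)_{44} = 4.6*3 + -6.7*-0.2 + -4.3*7.4 + -4.3*-0.7 = -13.67
Tr(AB) = -6.26 + 8.75 + -38.75 + -13.67 = -49.93

-49.93


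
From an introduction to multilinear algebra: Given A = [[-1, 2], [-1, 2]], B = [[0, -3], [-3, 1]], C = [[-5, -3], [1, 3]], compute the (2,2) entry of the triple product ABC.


(ABC)_{22} = sum_m (AB)_{2m} C_{m2}. First compute row 2 of AB.
(AB)_{21} = -1*0 + 2*-3 = -6
(AB)_{22} = -1*-3 + 2*1 = 5
Now contract with column 2 of C:
(AB)_{21} * C_{12} = -6 * -3 = 18
(AB)_{22} * C_{22} = 5 * 3 = 15
(ABC)_{22} = 18 + 15 = 33

33


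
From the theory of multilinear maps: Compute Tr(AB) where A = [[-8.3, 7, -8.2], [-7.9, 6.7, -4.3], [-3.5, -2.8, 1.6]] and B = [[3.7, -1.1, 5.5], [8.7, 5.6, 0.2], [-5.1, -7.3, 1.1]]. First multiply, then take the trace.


Tr(AB) = sum_i (AB)_{ii} where (AB)_{ii} = sum_k A_{ik} B_{ki}.
(AB)_{11} = -8.3*3.7 + 7*8.7 + -8.2*-5.1 = 72.01
(AB)_{22} = -7.9*-1.1 + 6.7*5.6 + -4.3*-7.3 = 77.6
(AB)_{33} = -3.5*5.5 + -2.8*0.2 + 1.6*1.1 = -18.05
Tr(AB) = 72.01 + 77.6 + -18.05 = 131.56

131.56


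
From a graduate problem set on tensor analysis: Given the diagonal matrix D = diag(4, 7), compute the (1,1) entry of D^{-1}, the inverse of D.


For a diagonal matrix, the inverse has entries (D^{-1})_{ii} = 1/d_{ii}.
The diagonal entries are: d_{11} = 4, d_{22} = 7
We need (D^{-1})_{11} = 1/d_{11} = 1/4 = 1/4

1/4


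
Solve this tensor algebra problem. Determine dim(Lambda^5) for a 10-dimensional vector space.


The dimension of the space of p-forms on an n-dimensional space is C(n, p).
n = 10, p = 5
C(10, 5) = 10! / (5! * 5!) = 252

252


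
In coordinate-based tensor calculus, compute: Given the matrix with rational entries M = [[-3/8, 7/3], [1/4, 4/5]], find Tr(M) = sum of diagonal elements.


The trace is the sum of diagonal entries.
Diagonal: M[1,1] = -3/8, M[2,2] = 4/5
Tr(M) = -3/8 + 4/5
Computing step by step:
After adding M[1,1]: -3/8
After adding M[2,2]: 17/40
Tr(M) = 17/40

17/40


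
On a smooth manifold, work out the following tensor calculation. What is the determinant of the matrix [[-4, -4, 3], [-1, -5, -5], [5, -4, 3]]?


Expanding along the first row, det(A) = a11*M_11 - a12*M_12 + a13*M_13, where M_1j is the (1,j) minor.
Minor M_11 = -5*3 - -5*-4 = -35
Minor M_12 = -1*3 - -5*5 = 22
Minor M_13 = -1*-4 - -5*5 = 29
det = -4*(-35) - -4*(22) + 3*(29)
    = 140 - -88 + 87
    = 315

315


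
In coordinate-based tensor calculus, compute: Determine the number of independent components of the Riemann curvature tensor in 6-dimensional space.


The Riemann tensor in d dimensions has d^2(d^2 - 1)/12 independent components.
d = 6, so d^2 = 36
d^2 - 1 = 35
d^2(d^2 - 1) = 36 * 35 = 1260
Divide by 12: 1260 / 12 = 105

105


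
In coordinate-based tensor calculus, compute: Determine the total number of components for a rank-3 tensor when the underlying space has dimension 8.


The number of components of a rank-r tensor in d dimensions is d^r.
Here d = 8 and r = 3.
8^3 = 512

512


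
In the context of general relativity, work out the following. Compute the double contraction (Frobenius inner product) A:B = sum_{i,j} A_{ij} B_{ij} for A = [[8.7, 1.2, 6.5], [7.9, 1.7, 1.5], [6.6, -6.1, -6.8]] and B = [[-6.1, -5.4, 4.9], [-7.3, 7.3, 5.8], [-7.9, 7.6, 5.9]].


A:B = sum over all i,j of A_{ij} * B_{ij}.
Row 1: 8.7*-6.1=-53.07, 1.2*-5.4=-6.48, 6.5*4.9=31.85 => row sum = -27.7
Row 2: 7.9*-7.3=-57.67, 1.7*7.3=12.41, 1.5*5.8=8.7 => row sum = -36.56
Row 3: 6.6*-7.9=-52.14, -6.1*7.6=-46.36, -6.8*5.9=-40.12 => row sum = -138.62
Total = -27.7 + -36.56 + -138.62 = -202.88

-202.88


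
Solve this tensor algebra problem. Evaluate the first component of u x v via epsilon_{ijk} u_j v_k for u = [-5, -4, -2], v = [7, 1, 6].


(u x v)_1 = sum_{j,k} epsilon_{1jk} u_j v_k. Only permutations of (1,2,3) contribute; the two non-zero terms are:
eps_{123} u_2 v_3 = 1 * -4 * 6 = -24
eps_{132} u_3 v_2 = -1 * -2 * 1 = 2
(u x v)_1 = -22

-22


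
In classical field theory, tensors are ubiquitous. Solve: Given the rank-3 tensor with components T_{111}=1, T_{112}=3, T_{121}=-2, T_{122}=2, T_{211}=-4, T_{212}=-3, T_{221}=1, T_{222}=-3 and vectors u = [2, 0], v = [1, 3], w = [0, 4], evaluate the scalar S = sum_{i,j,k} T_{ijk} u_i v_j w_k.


S = sum over i,j,k of T_{ijk} u_i v_j w_k. Expanding all 8 terms:
T_{111}*u_1*v_1*w_1 = 1*2*1*0 = 0  (running total: 0)
T_{112}*u_1*v_1*w_2 = 3*2*1*4 = 24  (running total: 24)
T_{121}*u_1*v_2*w_1 = -2*2*3*0 = 0  (running total: 24)
T_{122}*u_1*v_2*w_2 = 2*2*3*4 = 48  (running total: 72)
T_{211}*u_2*v_1*w_1 = -4*0*1*0 = 0  (running total: 72)
T_{212}*u_2*v_1*w_2 = -3*0*1*4 = 0  (running total: 72)
T_{221}*u_2*v_2*w_1 = 1*0*3*0 = 0  (running total: 72)
T_{222}*u_2*v_2*w_2 = -3*0*3*4 = 0  (running total: 72)
S = 72

72


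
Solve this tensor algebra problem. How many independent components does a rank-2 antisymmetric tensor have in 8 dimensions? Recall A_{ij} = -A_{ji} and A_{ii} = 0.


An antisymmetric rank-2 tensor satisfies A_{ij} = -A_{ji}, so diagonal entries are zero.
The independent components are the upper-triangular entries: C(n, 2) = n(n-1)/2.
n = 8
C(8, 2) = 8 * 7 / 2 = 56 / 2 = 28

28


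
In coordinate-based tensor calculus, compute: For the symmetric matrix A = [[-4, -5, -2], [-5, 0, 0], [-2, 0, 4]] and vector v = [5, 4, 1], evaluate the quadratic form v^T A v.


First compute Av:
(Av)_1 = -4*5 + -5*4 + -2*1 = -42
(Av)_2 = -5*5 + 0*4 + 0*1 = -25
(Av)_3 = -2*5 + 0*4 + 4*1 = -6
Av = [-42, -25, -6]
Then v^T (Av) = 5*-42 + 4*-25 + 1*-6
= -210 + -100 + -6 = -316

-316


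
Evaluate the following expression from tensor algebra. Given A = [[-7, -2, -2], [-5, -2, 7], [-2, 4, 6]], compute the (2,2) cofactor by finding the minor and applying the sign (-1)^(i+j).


To find cofactor C_{22}, delete row 2 and column 2.
The resulting 2x2 submatrix is: [[-7, -2], [-2, 6]]
Minor M_{22} = -7*6 - -2*-2
  = -42 - 4 = -46
Sign = (-1)^(2+2) = (-1)^4 = 1
Cofactor C_{22} = 1 * -46 = -46

-46


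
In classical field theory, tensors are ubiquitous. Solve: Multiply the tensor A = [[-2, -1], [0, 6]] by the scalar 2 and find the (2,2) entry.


Scalar multiplication: (cA)_{ij} = c * A_{ij}.
c = 2
A_{22} = 6
(cA)_{22} = 2 * 6 = 12

12


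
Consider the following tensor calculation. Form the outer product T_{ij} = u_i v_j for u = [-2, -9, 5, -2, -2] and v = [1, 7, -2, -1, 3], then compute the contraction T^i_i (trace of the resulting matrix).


The outer product gives T_{ij} = u_i v_j.
The trace (contraction) is Tr(T) = sum_i T_{ii} = sum_i u_i v_i.
Diagonal entries:
T_{11} = u_1 * v_1 = -2 * 1 = -2
T_{22} = u_2 * v_2 = -9 * 7 = -63
T_{33} = u_3 * v_3 = 5 * -2 = -10
T_{44} = u_4 * v_4 = -2 * -1 = 2
T_{55} = u_5 * v_5 = -2 * 3 = -6
Tr(T) = -2 + -63 + -10 + 2 + -6 = -79

-79


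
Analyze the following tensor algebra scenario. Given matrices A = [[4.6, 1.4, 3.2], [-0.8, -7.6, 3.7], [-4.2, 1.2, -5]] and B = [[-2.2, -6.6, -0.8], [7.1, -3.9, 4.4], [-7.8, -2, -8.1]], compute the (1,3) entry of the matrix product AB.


(AB)_{ij} = sum_k A_{ik} B_{kj}.
For i=1, j=3:
A_{11} * B_{13} = 4.6 * -0.8 = -3.68
A_{12} * B_{23} = 1.4 * 4.4 = 6.16
A_{13} * B_{33} = 3.2 * -8.1 = -25.92
Sum = -3.68 + 6.16 + -25.92 = -23.44

-23.44


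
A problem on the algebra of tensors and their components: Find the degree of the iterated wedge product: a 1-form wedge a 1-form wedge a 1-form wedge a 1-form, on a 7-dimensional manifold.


The degree of a wedge product is the sum of the degrees of the individual forms.
Degrees: 1, 1, 1, 1
Total degree = 1 + 1 + 1 + 1 = 4

4


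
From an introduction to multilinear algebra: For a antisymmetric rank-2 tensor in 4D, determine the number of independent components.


A antisymmetric rank-2 tensor in d dimensions has d(d-1)/2 independent components.
d = 4
d(d-1)/2 = 4 * 3 / 2 = 12 / 2 = 6

6


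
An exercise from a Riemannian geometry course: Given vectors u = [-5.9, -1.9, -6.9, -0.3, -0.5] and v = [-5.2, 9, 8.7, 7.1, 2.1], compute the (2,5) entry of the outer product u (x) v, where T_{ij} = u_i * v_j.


The outer product entry T_{ij} = u_i * v_j.
We need i=2, j=5.
u_2 = -1.9, v_5 = 2.1
T_{2,5} = -1.9 * 2.1 = -3.99

-3.99
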